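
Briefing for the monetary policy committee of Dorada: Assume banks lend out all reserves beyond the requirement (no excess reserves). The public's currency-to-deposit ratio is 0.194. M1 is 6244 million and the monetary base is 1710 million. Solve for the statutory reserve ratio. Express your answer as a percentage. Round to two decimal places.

Using m = M/MB = 6244/1710 ≈ 3.651462. Since m = (1 + c)/(c + rr + e), the denominator satisfies c + rr + e = (1 + c)/m = (1 + 0.194) / 3.651462 ≈ 0.326992.
With c = 0.194 and e = 0, the statutory reserve ratio is 0.326992 − 0.194 − 0 = 0.132992.

13.30%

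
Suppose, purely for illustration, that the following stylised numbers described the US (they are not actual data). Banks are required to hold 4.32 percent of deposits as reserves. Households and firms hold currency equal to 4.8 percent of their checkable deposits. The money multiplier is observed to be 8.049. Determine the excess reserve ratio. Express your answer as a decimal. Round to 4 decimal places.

Using m = 8.049. Since m = (1 + c)/(c + rr + e), the denominator satisfies c + rr + e = (1 + c)/m = (1 + 0.048) / 8.049 ≈ 0.130203.
With c = 0.048 and rr = 0.0432, the excess reserve ratio is 0.130203 − 0.048 − 0.0432 = 0.039003.

0.0390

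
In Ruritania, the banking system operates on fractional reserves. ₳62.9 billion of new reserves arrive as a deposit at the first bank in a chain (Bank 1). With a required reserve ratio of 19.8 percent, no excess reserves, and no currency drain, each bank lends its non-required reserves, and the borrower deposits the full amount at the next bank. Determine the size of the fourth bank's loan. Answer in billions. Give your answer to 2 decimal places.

Each bank lends a fraction (1 − rr) = 0.8020 of the deposit it receives, so Bank 4 receives 62.9·0.8020^3 and lends 62.9·0.8020^4 ≈ 26.0224 billion.

₳26.02 billion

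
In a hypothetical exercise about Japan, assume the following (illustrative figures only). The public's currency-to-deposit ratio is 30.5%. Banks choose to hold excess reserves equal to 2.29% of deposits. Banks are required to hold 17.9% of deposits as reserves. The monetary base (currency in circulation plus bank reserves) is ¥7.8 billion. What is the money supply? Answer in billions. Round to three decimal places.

¥20.081 billion

The money multiplier is m = (1 + c) / (rr + e + c) = (1 + 0.305) / (0.179 + 0.0229 + 0.305) ≈ 2.57447.
So M = m × MB = 2.57447 × 7.8 ≈ 20.0809 billion.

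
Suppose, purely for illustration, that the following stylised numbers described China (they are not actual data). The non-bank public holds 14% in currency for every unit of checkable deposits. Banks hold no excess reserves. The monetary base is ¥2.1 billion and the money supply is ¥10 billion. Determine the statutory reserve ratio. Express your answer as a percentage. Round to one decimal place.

9.9%

Using m = M/MB = 10/2.1 ≈ 4.761905. Since m = (1 + c)/(c + rr + e), the denominator satisfies c + rr + e = (1 + c)/m = (1 + 0.14) / 4.761905 ≈ 0.239400.
With c = 0.14 and e = 0, the statutory reserve ratio is 0.239400 − 0.14 − 0 = 0.0994.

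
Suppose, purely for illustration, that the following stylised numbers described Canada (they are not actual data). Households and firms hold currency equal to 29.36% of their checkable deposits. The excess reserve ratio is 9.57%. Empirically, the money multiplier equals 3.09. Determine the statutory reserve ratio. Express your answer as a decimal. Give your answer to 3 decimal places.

0.029

Using m = 3.09. Since m = (1 + c)/(c + rr + e), the denominator satisfies c + rr + e = (1 + c)/m = (1 + 0.2936) / 3.09 ≈ 0.418641.
With c = 0.2936 and e = 0.0957, the statutory reserve ratio is 0.418641 − 0.2936 − 0.0957 = 0.029341.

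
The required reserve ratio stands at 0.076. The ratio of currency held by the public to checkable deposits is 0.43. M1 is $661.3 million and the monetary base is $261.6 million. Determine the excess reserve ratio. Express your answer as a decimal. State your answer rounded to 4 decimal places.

Using m = M/MB = 661.3/261.6 ≈ 2.527905. Since m = (1 + c)/(c + rr + e), the denominator satisfies c + rr + e = (1 + c)/m = (1 + 0.43) / 2.527905 ≈ 0.565686.
With c = 0.43 and rr = 0.076, the excess reserve ratio is 0.565686 − 0.43 − 0.076 = 0.059686.

0.0597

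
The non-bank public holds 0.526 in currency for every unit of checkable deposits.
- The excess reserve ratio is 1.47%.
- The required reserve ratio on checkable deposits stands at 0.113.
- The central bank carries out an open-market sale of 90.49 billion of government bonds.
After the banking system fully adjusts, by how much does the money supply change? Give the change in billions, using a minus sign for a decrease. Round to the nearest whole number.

-211 billion

The money multiplier is m = (1 + c) / (rr + e + c) = (1 + 0.526) / (0.113 + 0.0147 + 0.526) ≈ 2.3344.
The sale removes 90.49 billion of base, so ΔM = m × ΔMB = 2.3344 × (−90.49) ≈ -211.2399 billion.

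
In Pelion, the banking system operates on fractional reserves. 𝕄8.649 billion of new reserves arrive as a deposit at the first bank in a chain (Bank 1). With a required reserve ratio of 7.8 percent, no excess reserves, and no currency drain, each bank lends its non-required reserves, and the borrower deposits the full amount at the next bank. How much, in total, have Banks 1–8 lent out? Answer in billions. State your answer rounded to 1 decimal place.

𝕄48.8 billion

Bank i lends (1 − rr)^i of the original deposit: Bank 1 lends 8.649·0.9220 ≈ 7.9744, Bank 2 lends 8.649·0.9220² ≈ 7.3524, and so on.
Summing a geometric series: total = 8.649·[0.9220·(1 − 0.9220^8) / (1 − 0.9220)] ≈ 48.8469 billion.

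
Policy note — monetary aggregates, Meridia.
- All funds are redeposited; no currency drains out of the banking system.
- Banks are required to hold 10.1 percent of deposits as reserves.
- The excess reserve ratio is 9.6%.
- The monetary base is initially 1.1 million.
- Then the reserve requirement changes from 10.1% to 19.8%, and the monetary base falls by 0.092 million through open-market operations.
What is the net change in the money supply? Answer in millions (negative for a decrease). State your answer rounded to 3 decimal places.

-2.155 million

Before: m₁ = 1 / (0.101 + 0.096) ≈ 5.07614, MB₁ = 1.1, so M₁ = 5.07614 × 1.1 ≈ 5.5838 million.
After: m₂ = 1 / (0.198 + 0.096) ≈ 3.40136, MB₂ = 1.1 − 0.092 = 1.008, so M₂ = 3.40136 × 1.008 ≈ 3.4286 million.
ΔM = M₂ − M₁ = 3.4286 − 5.5838 = -2.1552 million.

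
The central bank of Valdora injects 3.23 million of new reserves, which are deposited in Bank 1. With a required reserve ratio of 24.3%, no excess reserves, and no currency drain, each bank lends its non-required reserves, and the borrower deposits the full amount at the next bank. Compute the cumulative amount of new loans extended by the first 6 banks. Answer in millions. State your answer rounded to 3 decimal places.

8.169 million

Bank i lends (1 − rr)^i of the original deposit: Bank 1 lends 3.23·0.7570 ≈ 2.4451, Bank 2 lends 3.23·0.7570² ≈ 1.8509, and so on.
Summing a geometric series: total = 3.23·[0.7570·(1 − 0.7570^6) / (1 − 0.7570)] ≈ 8.1687 million.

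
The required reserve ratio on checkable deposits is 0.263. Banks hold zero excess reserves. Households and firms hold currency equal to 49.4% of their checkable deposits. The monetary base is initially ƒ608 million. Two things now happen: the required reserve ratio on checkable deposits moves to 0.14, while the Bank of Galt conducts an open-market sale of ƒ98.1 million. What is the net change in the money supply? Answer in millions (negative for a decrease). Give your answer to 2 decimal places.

ƒ1.63 million

Before: m₁ = (1 + 0.494) / (0.263 + 0.494) ≈ 1.973580, MB₁ = 608, so M₁ = 1.973580 × 608 ≈ 1199.9366 million.
After: m₂ = (1 + 0.494) / (0.14 + 0.494) ≈ 2.356467, MB₂ = 608 − 98.1 = 509.9, so M₂ = 2.356467 × 509.9 ≈ 1201.5625 million.
ΔM = M₂ − M₁ = 1201.5625 − 1199.9366 = 1.6259 million.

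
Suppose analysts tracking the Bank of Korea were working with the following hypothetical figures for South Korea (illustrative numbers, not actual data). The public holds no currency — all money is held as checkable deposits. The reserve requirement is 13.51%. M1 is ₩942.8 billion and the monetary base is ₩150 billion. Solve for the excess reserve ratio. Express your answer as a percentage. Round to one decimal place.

Using m = M/MB = 942.8/150 ≈ 6.285333. Since m = (1 + c)/(c + rr + e), the denominator satisfies c + rr + e = (1 + c)/m = (1 + 0) / 6.285333 ≈ 0.159101.
With c = 0 and rr = 0.1351, the excess reserve ratio is 0.159101 − 0 − 0.1351 = 0.024001.

2.4%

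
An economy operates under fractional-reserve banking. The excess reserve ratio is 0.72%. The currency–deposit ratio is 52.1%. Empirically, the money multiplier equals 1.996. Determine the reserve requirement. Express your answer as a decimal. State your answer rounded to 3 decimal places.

0.234

Using m = 1.996. Since m = (1 + c)/(c + rr + e), the denominator satisfies c + rr + e = (1 + c)/m = (1 + 0.521) / 1.996 ≈ 0.762024.
With c = 0.521 and e = 0.0072, the reserve requirement is 0.762024 − 0.521 − 0.0072 = 0.233824.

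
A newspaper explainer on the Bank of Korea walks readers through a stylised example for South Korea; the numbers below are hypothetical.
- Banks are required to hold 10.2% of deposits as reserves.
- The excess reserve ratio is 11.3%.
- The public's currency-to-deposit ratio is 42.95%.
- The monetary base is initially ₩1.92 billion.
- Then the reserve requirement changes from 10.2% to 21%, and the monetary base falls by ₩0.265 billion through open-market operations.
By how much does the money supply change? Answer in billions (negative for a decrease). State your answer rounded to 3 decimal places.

Before: m₁ = (1 + 0.4295) / (0.102 + 0.113 + 0.4295) ≈ 2.21800, MB₁ = 1.92, so M₁ = 2.21800 × 1.92 ≈ 4.2586 billion.
After: m₂ = (1 + 0.4295) / (0.21 + 0.113 + 0.4295) ≈ 1.89967, MB₂ = 1.92 − 0.265 = 1.655, so M₂ = 1.89967 × 1.655 ≈ 3.144 billion.
ΔM = M₂ − M₁ = 3.144 − 4.2586 = -1.1146 billion.

-1.115 billion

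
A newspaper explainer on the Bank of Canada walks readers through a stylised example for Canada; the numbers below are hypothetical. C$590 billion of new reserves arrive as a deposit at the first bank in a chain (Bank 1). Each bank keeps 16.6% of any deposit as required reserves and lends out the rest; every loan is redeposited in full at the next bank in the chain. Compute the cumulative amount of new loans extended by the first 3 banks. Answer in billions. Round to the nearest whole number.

C$1245 billion

Bank i lends (1 − rr)^i of the original deposit: Bank 1 lends 590·0.8340 = 492.0600, Bank 2 lends 590·0.8340² ≈ 410.3780, and so on.
Summing a geometric series: total = 590·[0.8340·(1 − 0.8340^3) / (1 − 0.8340)] ≈ 1244.6933 billion.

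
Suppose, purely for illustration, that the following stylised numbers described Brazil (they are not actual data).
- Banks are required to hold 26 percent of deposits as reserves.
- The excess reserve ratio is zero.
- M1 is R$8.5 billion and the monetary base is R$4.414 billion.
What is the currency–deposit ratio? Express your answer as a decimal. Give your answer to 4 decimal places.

Using m = M/MB = 8.5/4.414 ≈ 1.925691. From m = (1 + c)/(c + rr + e), rearranging gives 1 + c = m·(c + rr + e), so c·(1 − m) = m·(rr + e) − 1.
Hence c = [m·(rr + e) − 1]/(1 − m) = [1.925691 × (0.26 + 0) − 1] / (1 − 1.925691) ≈ 0.539403.

0.5394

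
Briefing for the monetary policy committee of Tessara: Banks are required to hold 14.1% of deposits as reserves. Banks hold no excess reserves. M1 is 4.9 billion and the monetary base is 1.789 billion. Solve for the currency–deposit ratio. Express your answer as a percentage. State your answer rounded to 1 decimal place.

35.3%

Using m = M/MB = 4.9/1.789 ≈ 2.738960. From m = (1 + c)/(c + rr + e), rearranging gives 1 + c = m·(c + rr + e), so c·(1 − m) = m·(rr + e) − 1.
Hence c = [m·(rr + e) − 1]/(1 − m) = [2.738960 × (0.141 + 0) − 1] / (1 − 2.738960) ≈ 0.352973.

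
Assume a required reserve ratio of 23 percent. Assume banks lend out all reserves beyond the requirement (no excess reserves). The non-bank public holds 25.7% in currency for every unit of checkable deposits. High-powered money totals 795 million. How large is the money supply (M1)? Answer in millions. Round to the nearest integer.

The money multiplier is m = (1 + c) / (rr + c) = (1 + 0.257) / (0.23 + 0.257) ≈ 2.5811.
So M = m × MB = 2.5811 × 795 = 2051.9745 million.

2052 million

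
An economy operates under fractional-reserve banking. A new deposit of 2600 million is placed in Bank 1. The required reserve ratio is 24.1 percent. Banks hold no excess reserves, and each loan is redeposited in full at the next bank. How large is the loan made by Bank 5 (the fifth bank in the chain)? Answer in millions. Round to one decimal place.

654.9 million

Each bank lends a fraction (1 − rr) = 0.7590 of the deposit it receives, so Bank 5 receives 2600·0.7590^4 and lends 2600·0.7590^5 ≈ 654.9109 million.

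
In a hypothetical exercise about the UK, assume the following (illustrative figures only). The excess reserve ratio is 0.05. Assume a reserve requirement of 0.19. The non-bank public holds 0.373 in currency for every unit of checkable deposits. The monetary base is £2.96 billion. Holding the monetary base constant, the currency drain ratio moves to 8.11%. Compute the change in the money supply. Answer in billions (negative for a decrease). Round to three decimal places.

£3.336 billion

Initially m₁ = (1 + 0.373) / (0.19 + 0.05 + 0.373) ≈ 2.23980, so M₁ = 2.23980 × 2.96 ≈ 6.6298 billion.
After the change m₂ = (1 + 0.0811) / (0.19 + 0.05 + 0.0811) ≈ 3.36686, so M₂ = 3.36686 × 2.96 ≈ 9.9659 billion.
ΔM = M₂ − M₁ = 9.9659 − 6.6298 = 3.3361 billion.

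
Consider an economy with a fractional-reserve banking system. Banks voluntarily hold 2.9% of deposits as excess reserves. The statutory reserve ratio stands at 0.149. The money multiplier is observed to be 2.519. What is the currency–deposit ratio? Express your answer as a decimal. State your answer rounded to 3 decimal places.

Using m = 2.519. From m = (1 + c)/(c + rr + e), rearranging gives 1 + c = m·(c + rr + e), so c·(1 − m) = m·(rr + e) − 1.
Hence c = [m·(rr + e) − 1]/(1 − m) = [2.519 × (0.149 + 0.029) − 1] / (1 − 2.519) ≈ 0.363145.

0.363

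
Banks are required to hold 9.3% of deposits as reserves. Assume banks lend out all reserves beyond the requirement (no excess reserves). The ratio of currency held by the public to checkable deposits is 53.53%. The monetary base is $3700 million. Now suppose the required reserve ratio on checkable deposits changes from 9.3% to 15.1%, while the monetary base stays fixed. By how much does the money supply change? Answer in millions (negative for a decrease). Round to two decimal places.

Initially m₁ = (1 + 0.5353) / (0.093 + 0.5353) ≈ 2.4435779, so M₁ = 2.4435779 × 3700 ≈ 9041.2382 million.
After the change m₂ = (1 + 0.5353) / (0.151 + 0.5353) ≈ 2.2370683, so M₂ = 2.2370683 × 3700 ≈ 8277.1527 million.
ΔM = M₂ − M₁ = 8277.1527 − 9041.2382 = -764.0855 million.

-764.09 million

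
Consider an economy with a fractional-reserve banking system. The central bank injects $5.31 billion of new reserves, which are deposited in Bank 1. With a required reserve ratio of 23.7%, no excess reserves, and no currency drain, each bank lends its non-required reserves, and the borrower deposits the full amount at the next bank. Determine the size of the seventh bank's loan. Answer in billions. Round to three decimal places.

Each bank lends a fraction (1 − rr) = 0.7630 of the deposit it receives, so Bank 7 receives 5.31·0.7630^6 and lends 5.31·0.7630^7 ≈ 0.7994 billion.

$0.799 billion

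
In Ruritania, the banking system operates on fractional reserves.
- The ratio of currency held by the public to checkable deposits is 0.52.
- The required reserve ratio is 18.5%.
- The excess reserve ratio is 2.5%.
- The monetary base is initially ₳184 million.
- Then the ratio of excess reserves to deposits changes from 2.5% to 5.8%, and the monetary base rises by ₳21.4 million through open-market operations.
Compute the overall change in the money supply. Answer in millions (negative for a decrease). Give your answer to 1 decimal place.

₳26.1 million

Before: m₁ = (1 + 0.52) / (0.185 + 0.025 + 0.52) ≈ 2.08219, MB₁ = 184, so M₁ = 2.08219 × 184 ≈ 383.123 million.
After: m₂ = (1 + 0.52) / (0.185 + 0.058 + 0.52) ≈ 1.99214, MB₂ = 184 + 21.4 = 205.4, so M₂ = 1.99214 × 205.4 ≈ 409.1856 million.
ΔM = M₂ − M₁ = 409.1856 − 383.123 = 26.0626 million.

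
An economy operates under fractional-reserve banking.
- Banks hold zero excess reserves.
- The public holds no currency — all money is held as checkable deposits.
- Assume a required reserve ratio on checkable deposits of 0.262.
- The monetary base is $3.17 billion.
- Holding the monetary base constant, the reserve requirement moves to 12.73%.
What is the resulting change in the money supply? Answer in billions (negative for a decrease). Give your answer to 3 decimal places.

$12.803 billion

Initially m₁ = 1 / (0.262) ≈ 3.81679, so M₁ = 3.81679 × 3.17 ≈ 12.0992 billion.
After the change m₂ = 1 / (0.1273) ≈ 7.85546, so M₂ = 7.85546 × 3.17 ≈ 24.9018 billion.
ΔM = M₂ − M₁ = 24.9018 − 12.0992 = 12.8026 billion.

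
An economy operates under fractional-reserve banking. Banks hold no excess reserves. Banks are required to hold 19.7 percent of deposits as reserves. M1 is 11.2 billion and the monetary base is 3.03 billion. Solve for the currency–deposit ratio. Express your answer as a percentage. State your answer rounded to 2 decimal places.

Using m = M/MB = 11.2/3.03 ≈ 3.696370. From m = (1 + c)/(c + rr + e), rearranging gives 1 + c = m·(c + rr + e), so c·(1 − m) = m·(rr + e) − 1.
Hence c = [m·(rr + e) − 1]/(1 − m) = [3.696370 × (0.197 + 0) − 1] / (1 − 3.696370) ≈ 0.100808.

10.08%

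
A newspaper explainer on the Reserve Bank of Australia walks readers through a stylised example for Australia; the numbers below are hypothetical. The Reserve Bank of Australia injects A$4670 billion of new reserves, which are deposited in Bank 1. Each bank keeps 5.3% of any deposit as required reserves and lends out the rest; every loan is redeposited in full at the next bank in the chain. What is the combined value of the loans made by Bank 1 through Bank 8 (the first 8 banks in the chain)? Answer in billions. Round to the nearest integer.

Bank i lends (1 − rr)^i of the original deposit: Bank 1 lends 4670·0.9470 = 4422.4900, Bank 2 lends 4670·0.9470² ≈ 4188.0980, and so on.
Summing a geometric series: total = 4670·[0.9470·(1 − 0.9470^8) / (1 − 0.9470)] ≈ 29468.4349 billion.

A$29468 billion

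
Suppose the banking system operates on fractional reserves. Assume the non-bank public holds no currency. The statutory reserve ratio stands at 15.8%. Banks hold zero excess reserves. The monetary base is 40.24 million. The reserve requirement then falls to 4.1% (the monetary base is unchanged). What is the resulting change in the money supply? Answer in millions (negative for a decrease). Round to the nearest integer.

Initially m₁ = 1 / (0.158) ≈ 6.3291, so M₁ = 6.3291 × 40.24 ≈ 254.683 million.
After the change m₂ = 1 / (0.041) ≈ 24.3902, so M₂ = 24.3902 × 40.24 ≈ 981.4616 million.
ΔM = M₂ − M₁ = 981.4616 − 254.683 = 726.7786 million.

727 million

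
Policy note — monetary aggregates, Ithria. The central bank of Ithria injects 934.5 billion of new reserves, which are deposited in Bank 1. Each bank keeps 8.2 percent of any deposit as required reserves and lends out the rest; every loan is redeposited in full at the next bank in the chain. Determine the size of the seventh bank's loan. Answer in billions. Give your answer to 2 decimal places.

513.43 billion

Each bank lends a fraction (1 − rr) = 0.9180 of the deposit it receives, so Bank 7 receives 934.5·0.9180^6 and lends 934.5·0.9180^7 ≈ 513.4263 billion.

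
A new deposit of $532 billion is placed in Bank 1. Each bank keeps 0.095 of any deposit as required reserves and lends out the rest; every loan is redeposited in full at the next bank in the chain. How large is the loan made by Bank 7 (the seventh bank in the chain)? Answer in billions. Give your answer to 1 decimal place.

Each bank lends a fraction (1 − rr) = 0.9050 of the deposit it receives, so Bank 7 receives 532·0.9050^6 and lends 532·0.9050^7 ≈ 264.5158 billion.

$264.5 billion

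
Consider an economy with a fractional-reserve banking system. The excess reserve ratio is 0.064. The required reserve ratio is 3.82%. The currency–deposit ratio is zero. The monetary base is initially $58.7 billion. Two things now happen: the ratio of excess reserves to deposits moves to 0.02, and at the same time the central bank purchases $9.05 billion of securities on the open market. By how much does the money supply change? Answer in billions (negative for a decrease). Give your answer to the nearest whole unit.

Before: m₁ = 1 / (0.0382 + 0.064) ≈ 9.7847, MB₁ = 58.7, so M₁ = 9.7847 × 58.7 ≈ 574.3619 billion.
After: m₂ = 1 / (0.0382 + 0.02) ≈ 17.1821, MB₂ = 58.7 + 9.05 = 67.75, so M₂ = 17.1821 × 67.75 ≈ 1164.0873 billion.
ΔM = M₂ − M₁ = 1164.0873 − 574.3619 = 589.7254 billion.

$590 billion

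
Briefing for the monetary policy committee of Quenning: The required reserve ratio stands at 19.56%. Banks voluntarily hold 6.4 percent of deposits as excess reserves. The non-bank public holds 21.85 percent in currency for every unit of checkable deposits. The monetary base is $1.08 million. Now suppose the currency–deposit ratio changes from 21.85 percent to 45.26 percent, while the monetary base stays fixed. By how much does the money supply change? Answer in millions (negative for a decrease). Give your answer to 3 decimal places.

Initially m₁ = (1 + 0.2185) / (0.1956 + 0.064 + 0.2185) ≈ 2.54863, so M₁ = 2.54863 × 1.08 ≈ 2.7525 million.
After the change m₂ = (1 + 0.4526) / (0.1956 + 0.064 + 0.4526) ≈ 2.03960, so M₂ = 2.03960 × 1.08 ≈ 2.2028 million.
ΔM = M₂ − M₁ = 2.2028 − 2.7525 = -0.5497 million.

-0.550 million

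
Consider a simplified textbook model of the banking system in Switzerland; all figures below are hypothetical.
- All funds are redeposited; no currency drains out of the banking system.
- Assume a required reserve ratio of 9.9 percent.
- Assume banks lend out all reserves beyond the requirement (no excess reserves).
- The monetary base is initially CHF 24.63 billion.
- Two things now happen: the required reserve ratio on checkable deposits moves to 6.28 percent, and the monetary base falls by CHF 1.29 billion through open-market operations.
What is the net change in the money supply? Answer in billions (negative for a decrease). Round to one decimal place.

Before: m₁ = 1 / (0.099) ≈ 10.1010, MB₁ = 24.63, so M₁ = 10.1010 × 24.63 ≈ 248.7876 billion.
After: m₂ = 1 / (0.0628) ≈ 15.9236, MB₂ = 24.63 − 1.29 = 23.34, so M₂ = 15.9236 × 23.34 ≈ 371.6568 billion.
ΔM = M₂ − M₁ = 371.6568 − 248.7876 = 122.8692 billion.

CHF 122.9 billion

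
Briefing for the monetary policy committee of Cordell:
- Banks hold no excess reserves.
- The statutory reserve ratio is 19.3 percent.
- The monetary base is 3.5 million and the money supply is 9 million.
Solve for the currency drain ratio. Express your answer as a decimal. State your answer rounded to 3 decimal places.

0.321

Using m = M/MB = 9/3.5 ≈ 2.571429. From m = (1 + c)/(c + rr + e), rearranging gives 1 + c = m·(c + rr + e), so c·(1 − m) = m·(rr + e) − 1.
Hence c = [m·(rr + e) − 1]/(1 − m) = [2.571429 × (0.193 + 0) − 1] / (1 − 2.571429) ≈ 0.320545.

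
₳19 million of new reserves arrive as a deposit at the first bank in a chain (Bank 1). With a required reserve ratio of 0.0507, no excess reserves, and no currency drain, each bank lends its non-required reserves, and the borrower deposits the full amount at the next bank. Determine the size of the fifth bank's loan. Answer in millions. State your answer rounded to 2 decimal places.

₳14.65 million

Each bank lends a fraction (1 − rr) = 0.9493 of the deposit it receives, so Bank 5 receives 19·0.9493^4 and lends 19·0.9493^5 ≈ 14.6478 million.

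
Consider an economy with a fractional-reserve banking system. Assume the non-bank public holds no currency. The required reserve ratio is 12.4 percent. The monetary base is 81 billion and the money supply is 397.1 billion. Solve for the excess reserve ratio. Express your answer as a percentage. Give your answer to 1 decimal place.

8.0%

Using m = M/MB = 397.1/81 ≈ 4.902469. Since m = (1 + c)/(c + rr + e), the denominator satisfies c + rr + e = (1 + c)/m = (1 + 0) / 4.902469 ≈ 0.203979.
With c = 0 and rr = 0.124, the excess reserve ratio is 0.203979 − 0 − 0.124 = 0.079979.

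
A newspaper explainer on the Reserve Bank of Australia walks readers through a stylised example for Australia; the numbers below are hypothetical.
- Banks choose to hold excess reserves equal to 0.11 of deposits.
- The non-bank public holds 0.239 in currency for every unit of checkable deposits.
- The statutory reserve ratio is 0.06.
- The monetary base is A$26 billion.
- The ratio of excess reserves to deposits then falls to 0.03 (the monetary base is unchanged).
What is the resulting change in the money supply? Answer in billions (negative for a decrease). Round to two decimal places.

A$19.15 billion

Initially m₁ = (1 + 0.239) / (0.06 + 0.11 + 0.239) ≈ 3.02934, so M₁ = 3.02934 × 26 ≈ 78.7628 billion.
After the change m₂ = (1 + 0.239) / (0.06 + 0.03 + 0.239) ≈ 3.76596, so M₂ = 3.76596 × 26 ≈ 97.915 billion.
ΔM = M₂ − M₁ = 97.915 − 78.7628 = 19.1522 billion.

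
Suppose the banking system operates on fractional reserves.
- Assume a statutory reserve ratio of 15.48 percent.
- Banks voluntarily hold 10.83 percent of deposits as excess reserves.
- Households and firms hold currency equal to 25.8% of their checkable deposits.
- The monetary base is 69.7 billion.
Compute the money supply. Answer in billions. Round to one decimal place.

The money multiplier is m = (1 + c) / (rr + e + c) = (1 + 0.258) / (0.1548 + 0.1083 + 0.258) ≈ 2.4141.
So M = m × MB = 2.4141 × 69.7 ≈ 168.2628 billion.

168.3 billion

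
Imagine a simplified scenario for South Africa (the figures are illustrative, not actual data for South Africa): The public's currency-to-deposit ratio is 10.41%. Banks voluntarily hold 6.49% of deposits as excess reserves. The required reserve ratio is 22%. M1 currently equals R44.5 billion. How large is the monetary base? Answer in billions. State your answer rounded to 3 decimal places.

The money multiplier is m = (1 + c) / (rr + e + c) = (1 + 0.1041) / (0.22 + 0.0649 + 0.1041) ≈ 2.838303.
MB = M / m = 44.5 / 2.838303 ≈ 15.6784 billion.

R15.678 billion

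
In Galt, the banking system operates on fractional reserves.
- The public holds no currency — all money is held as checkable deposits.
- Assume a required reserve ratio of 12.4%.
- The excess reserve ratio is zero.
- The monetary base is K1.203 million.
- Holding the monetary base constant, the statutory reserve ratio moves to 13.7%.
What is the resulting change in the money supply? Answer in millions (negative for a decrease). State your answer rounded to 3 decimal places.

-0.921 million

Initially m₁ = 1 / (0.124) ≈ 8.06452, so M₁ = 8.06452 × 1.203 ≈ 9.7016 million.
After the change m₂ = 1 / (0.137) ≈ 7.29927, so M₂ = 7.29927 × 1.203 ≈ 8.781 million.
ΔM = M₂ − M₁ = 8.781 − 9.7016 = -0.9206 million.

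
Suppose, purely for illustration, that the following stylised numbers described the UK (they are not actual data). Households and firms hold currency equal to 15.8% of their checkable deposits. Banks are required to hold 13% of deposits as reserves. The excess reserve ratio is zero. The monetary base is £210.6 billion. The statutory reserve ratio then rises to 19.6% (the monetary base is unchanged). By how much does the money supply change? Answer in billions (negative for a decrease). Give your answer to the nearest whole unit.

-158 billion

Initially m₁ = (1 + 0.158) / (0.13 + 0.158) ≈ 4.0208, so M₁ = 4.0208 × 210.6 ≈ 846.7805 billion.
After the change m₂ = (1 + 0.158) / (0.196 + 0.158) ≈ 3.2712, so M₂ = 3.2712 × 210.6 ≈ 688.9147 billion.
ΔM = M₂ − M₁ = 688.9147 − 846.7805 = -157.8658 billion.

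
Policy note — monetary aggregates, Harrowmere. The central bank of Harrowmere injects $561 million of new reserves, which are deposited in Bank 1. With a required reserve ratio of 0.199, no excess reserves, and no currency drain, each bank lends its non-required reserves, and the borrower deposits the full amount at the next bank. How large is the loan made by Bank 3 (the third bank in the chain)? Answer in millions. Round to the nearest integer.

Each bank lends a fraction (1 − rr) = 0.8010 of the deposit it receives, so Bank 3 receives 561·0.8010^2 and lends 561·0.8010^3 ≈ 288.3105 million.

$288 million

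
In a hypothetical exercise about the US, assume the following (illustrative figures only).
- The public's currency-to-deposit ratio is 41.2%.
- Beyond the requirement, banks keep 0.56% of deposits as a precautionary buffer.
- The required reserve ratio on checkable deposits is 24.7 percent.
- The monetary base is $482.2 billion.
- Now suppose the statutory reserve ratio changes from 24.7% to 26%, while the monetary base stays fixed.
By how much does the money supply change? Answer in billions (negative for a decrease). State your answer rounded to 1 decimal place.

Initially m₁ = (1 + 0.412) / (0.247 + 0.0056 + 0.412) ≈ 2.12459, so M₁ = 2.12459 × 482.2 ≈ 1024.4773 billion.
After the change m₂ = (1 + 0.412) / (0.26 + 0.0056 + 0.412) ≈ 2.08383, so M₂ = 2.08383 × 482.2 ≈ 1004.8228 billion.
ΔM = M₂ − M₁ = 1004.8228 − 1024.4773 = -19.6545 billion.

-19.7 billion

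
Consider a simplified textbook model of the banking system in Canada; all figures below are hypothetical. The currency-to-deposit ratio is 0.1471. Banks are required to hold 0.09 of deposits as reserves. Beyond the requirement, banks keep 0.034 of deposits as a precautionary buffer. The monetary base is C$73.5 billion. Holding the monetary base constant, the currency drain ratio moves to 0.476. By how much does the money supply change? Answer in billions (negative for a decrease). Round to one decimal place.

-130.2 billion

Initially m₁ = (1 + 0.1471) / (0.09 + 0.034 + 0.1471) ≈ 4.2313, so M₁ = 4.2313 × 73.5 ≈ 311.0006 billion.
After the change m₂ = (1 + 0.476) / (0.09 + 0.034 + 0.476) = 2.46, so M₂ = 2.46 × 73.5 = 180.81 billion.
ΔM = M₂ − M₁ = 180.81 − 311.0006 = -130.1906 billion.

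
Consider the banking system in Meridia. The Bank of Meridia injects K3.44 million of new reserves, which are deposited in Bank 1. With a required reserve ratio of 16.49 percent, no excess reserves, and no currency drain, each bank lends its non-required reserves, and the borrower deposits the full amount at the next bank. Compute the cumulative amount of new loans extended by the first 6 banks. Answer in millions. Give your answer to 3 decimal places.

Bank i lends (1 − rr)^i of the original deposit: Bank 1 lends 3.44·0.8351 ≈ 2.8727, Bank 2 lends 3.44·0.8351² ≈ 2.3990, and so on.
Summing a geometric series: total = 3.44·[0.8351·(1 − 0.8351^6) / (1 − 0.8351)] ≈ 11.5122 million.

K11.512 million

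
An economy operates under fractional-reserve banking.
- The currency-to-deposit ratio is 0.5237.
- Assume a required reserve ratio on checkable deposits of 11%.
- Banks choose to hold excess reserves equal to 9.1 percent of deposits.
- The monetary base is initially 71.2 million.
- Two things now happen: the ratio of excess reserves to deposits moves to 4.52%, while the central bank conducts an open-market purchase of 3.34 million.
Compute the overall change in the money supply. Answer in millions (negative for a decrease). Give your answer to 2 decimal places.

17.60 million

Before: m₁ = (1 + 0.5237) / (0.11 + 0.091 + 0.5237) ≈ 2.10253, MB₁ = 71.2, so M₁ = 2.10253 × 71.2 ≈ 149.7001 million.
After: m₂ = (1 + 0.5237) / (0.11 + 0.0452 + 0.5237) ≈ 2.24437, MB₂ = 71.2 + 3.34 = 74.54, so M₂ = 2.24437 × 74.54 ≈ 167.2953 million.
ΔM = M₂ − M₁ = 167.2953 − 149.7001 = 17.5952 million.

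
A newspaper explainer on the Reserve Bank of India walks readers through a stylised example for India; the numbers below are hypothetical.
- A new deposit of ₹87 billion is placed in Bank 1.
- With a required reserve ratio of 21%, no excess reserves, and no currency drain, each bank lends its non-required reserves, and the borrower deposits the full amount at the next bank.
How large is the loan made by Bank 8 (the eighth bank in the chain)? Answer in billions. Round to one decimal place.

₹13.2 billion

Each bank lends a fraction (1 − rr) = 0.7900 of the deposit it receives, so Bank 8 receives 87·0.7900^7 and lends 87·0.7900^8 ≈ 13.1988 billion.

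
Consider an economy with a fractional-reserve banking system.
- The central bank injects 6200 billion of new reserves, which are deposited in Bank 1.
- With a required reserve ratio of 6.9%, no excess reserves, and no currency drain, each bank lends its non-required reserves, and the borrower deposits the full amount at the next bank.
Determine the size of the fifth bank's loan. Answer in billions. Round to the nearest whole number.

Each bank lends a fraction (1 − rr) = 0.9310 of the deposit it receives, so Bank 5 receives 6200·0.9310^4 and lends 6200·0.9310^5 ≈ 4336.5074 billion.

4337 billion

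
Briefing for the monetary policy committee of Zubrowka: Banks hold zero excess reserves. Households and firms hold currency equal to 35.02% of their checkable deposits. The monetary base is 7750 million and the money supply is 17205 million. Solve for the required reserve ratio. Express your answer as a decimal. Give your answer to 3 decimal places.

Using m = M/MB = 17205/7750 = 2.220000. Since m = (1 + c)/(c + rr + e), the denominator satisfies c + rr + e = (1 + c)/m = (1 + 0.3502) / 2.220000 ≈ 0.608198.
With c = 0.3502 and e = 0, the required reserve ratio is 0.608198 − 0.3502 − 0 = 0.257998.

0.258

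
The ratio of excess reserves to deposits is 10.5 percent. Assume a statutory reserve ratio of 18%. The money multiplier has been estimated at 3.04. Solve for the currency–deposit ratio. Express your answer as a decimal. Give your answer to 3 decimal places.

Using m = 3.04. From m = (1 + c)/(c + rr + e), rearranging gives 1 + c = m·(c + rr + e), so c·(1 − m) = m·(rr + e) − 1.
Hence c = [m·(rr + e) − 1]/(1 − m) = [3.04 × (0.18 + 0.105) − 1] / (1 − 3.04) ≈ 0.065490.

0.065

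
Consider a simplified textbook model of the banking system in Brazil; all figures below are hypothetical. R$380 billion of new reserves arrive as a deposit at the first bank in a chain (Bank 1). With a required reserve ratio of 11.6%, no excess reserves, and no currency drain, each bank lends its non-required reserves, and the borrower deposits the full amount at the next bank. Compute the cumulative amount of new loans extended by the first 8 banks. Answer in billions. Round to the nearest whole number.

Bank i lends (1 − rr)^i of the original deposit: Bank 1 lends 380·0.8840 = 335.9200, Bank 2 lends 380·0.8840² ≈ 296.9533, and so on.
Summing a geometric series: total = 380·[0.8840·(1 − 0.8840^8) / (1 − 0.8840)] ≈ 1815.9311 billion.

R$1816 billion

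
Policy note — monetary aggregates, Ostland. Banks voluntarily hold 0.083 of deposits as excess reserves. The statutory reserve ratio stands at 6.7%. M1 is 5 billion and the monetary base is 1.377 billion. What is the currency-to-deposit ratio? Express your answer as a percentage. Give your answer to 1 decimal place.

17.3%

Using m = M/MB = 5/1.377 ≈ 3.631082. From m = (1 + c)/(c + rr + e), rearranging gives 1 + c = m·(c + rr + e), so c·(1 − m) = m·(rr + e) − 1.
Hence c = [m·(rr + e) − 1]/(1 − m) = [3.631082 × (0.067 + 0.083) − 1] / (1 − 3.631082) ≈ 0.173061.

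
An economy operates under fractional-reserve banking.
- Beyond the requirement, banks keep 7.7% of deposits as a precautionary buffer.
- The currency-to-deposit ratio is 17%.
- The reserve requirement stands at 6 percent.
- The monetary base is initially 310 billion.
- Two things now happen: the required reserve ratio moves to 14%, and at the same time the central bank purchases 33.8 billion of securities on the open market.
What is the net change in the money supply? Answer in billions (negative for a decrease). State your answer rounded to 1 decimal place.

-142.0 billion

Before: m₁ = (1 + 0.17) / (0.06 + 0.077 + 0.17) ≈ 3.81107, MB₁ = 310, so M₁ = 3.81107 × 310 = 1181.4317 billion.
After: m₂ = (1 + 0.17) / (0.14 + 0.077 + 0.17) ≈ 3.02326, MB₂ = 310 + 33.8 = 343.8, so M₂ = 3.02326 × 343.8 ≈ 1039.3968 billion.
ΔM = M₂ − M₁ = 1039.3968 − 1181.4317 = -142.0349 billion.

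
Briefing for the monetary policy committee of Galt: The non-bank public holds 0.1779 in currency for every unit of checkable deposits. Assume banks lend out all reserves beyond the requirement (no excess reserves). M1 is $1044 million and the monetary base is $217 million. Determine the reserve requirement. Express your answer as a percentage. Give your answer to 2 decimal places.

6.69%

Using m = M/MB = 1044/217 ≈ 4.811060. Since m = (1 + c)/(c + rr + e), the denominator satisfies c + rr + e = (1 + c)/m = (1 + 0.1779) / 4.811060 ≈ 0.244832.
With c = 0.1779 and e = 0, the reserve requirement is 0.244832 − 0.1779 − 0 = 0.066932.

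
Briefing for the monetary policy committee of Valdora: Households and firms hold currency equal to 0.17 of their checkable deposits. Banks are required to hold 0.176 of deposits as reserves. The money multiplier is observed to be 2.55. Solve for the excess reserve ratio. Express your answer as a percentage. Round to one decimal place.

11.3%

Using m = 2.55. Since m = (1 + c)/(c + rr + e), the denominator satisfies c + rr + e = (1 + c)/m = (1 + 0.17) / 2.55 ≈ 0.458824.
With c = 0.17 and rr = 0.176, the excess reserve ratio is 0.458824 − 0.17 − 0.176 = 0.112824.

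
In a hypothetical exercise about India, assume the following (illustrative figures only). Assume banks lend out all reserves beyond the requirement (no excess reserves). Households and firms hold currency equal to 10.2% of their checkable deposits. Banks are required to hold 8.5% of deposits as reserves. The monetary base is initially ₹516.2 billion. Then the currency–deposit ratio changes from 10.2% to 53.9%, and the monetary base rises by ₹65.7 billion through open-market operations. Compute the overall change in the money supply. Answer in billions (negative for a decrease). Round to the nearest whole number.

Before: m₁ = (1 + 0.102) / (0.085 + 0.102) ≈ 5.8930, MB₁ = 516.2, so M₁ = 5.8930 × 516.2 = 3041.9666 billion.
After: m₂ = (1 + 0.539) / (0.085 + 0.539) ≈ 2.4663, MB₂ = 516.2 + 65.7 = 581.9, so M₂ = 2.4663 × 581.9 ≈ 1435.14 billion.
ΔM = M₂ − M₁ = 1435.14 − 3041.9666 = -1606.8266 billion.

-1607 billion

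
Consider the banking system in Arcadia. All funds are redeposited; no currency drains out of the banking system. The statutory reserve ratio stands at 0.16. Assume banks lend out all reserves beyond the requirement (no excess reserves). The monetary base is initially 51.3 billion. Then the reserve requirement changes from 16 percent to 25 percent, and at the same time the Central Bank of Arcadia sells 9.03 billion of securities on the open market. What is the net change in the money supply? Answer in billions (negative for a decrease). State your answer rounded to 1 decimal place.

Before: m₁ = 1 / (0.16) = 6.25, MB₁ = 51.3, so M₁ = 6.25 × 51.3 = 320.625 billion.
After: m₂ = 1 / (0.25) = 4, MB₂ = 51.3 − 9.03 = 42.27, so M₂ = 4 × 42.27 = 169.08 billion.
ΔM = M₂ − M₁ = 169.08 − 320.625 = -151.545 billion.

-151.5 billion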